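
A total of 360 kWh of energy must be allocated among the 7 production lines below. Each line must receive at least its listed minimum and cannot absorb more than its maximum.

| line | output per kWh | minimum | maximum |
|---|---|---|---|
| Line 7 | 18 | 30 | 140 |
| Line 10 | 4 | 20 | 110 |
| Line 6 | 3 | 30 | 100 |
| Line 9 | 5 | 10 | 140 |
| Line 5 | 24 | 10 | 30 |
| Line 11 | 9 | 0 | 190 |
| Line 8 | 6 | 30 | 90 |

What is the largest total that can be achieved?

Meeting every minimum uses 30+20+30+10+10+0+30 = 130 kWh, leaving 230.
Rank by output per kWh: Line 5 24 > Line 7 18 > Line 11 9 > Line 8 6 > Line 9 5 > Line 10 4 > Line 6 3.
Give Line 5 20 more to hit its cap of 30 ; 210 left.
Line 7: +110 to 140 (cap) ; 100 left.
Only 100 left; Line 11 takes them to reach 100.
Total = 18×140 + 4×20 + 3×30 + 5×10 + 24×30 + 9×100 + 6×30 = 4540.

4540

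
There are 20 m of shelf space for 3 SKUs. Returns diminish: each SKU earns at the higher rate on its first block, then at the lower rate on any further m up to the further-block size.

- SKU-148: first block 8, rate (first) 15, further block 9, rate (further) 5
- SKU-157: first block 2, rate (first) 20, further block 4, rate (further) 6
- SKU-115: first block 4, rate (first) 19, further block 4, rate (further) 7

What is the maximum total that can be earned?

276

Order all 6 blocks by rate: SKU-157/first 20 > SKU-115/first 19 > SKU-148/first 15 > SKU-115/second 7 > SKU-157/second 6 > SKU-148/second 5.
SKU-157/first (20): +2 ; 18 left.
SKU-115/first (19): +4 ; 14 left.
Fill SKU-148 first block (8 at 15) ; 6 left.
SKU-115 second at 7: fill all 4 ; 2 left.
2 remain; put them into SKU-157 second at 6.
Total = 20×2 + 19×4 + 15×8 + 7×4 + 6×2 = 276.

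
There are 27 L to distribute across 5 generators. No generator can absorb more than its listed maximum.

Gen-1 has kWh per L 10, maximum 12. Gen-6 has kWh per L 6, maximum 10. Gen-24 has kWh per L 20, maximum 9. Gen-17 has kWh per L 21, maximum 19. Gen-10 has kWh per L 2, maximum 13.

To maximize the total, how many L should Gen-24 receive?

Order the generators by kWh per L: Gen-17 21 > Gen-24 20 > Gen-1 10 > Gen-6 6 > Gen-10 2.
Gen-17 takes 19 to reach its cap of 19 ; 8 left.
Only 8 left; Gen-24 takes them to reach 8.

8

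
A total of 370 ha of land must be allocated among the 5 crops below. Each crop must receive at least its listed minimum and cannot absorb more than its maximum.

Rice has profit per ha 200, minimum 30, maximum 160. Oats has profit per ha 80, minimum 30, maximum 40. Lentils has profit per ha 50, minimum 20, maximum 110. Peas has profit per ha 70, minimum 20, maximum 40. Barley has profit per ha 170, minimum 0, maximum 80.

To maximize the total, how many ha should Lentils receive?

Meeting every minimum uses 30+30+20+20+0 = 100 ha, leaving 270.
Rank by profit per ha: Rice 200 > Barley 170 > Oats 80 > Peas 70 > Lentils 50.
Rice: +130 to 160 (cap) — 140 left.
Give Barley 80 more to hit its cap of 80 — 60 left.
Oats takes 10 more to reach its cap of 40 — 50 left.
Peas: +20 to 40 (cap) — 30 left.
Only 30 left; Lentils takes them to reach 50.

50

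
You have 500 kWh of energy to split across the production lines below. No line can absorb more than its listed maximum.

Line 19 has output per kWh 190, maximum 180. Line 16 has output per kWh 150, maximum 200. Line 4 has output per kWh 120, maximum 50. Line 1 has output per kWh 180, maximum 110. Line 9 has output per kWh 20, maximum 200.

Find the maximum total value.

85200

Rank by output per kWh: Line 19 190 > Line 1 180 > Line 16 150 > Line 4 120 > Line 9 20.
Line 19: +180 to 180 (cap) — 320 left.
Give Line 1 110 to hit its cap of 110 — 210 left.
Line 16: +200 to 200 (cap) — 10 left.
Line 4 has room for 50 but only 10 remain, so it gets 10.
Total = 190×180 + 150×200 + 120×10 + 180×110 = 85200.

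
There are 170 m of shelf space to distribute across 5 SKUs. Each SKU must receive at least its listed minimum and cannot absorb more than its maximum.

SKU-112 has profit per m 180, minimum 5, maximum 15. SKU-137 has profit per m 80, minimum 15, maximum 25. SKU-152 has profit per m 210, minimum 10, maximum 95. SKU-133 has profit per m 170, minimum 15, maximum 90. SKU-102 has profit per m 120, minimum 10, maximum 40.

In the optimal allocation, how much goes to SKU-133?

Meeting every minimum uses 5+15+10+15+10 = 55 m, leaving 115.
Order the SKUs by profit per m: SKU-152 210 > SKU-112 180 > SKU-133 170 > SKU-102 120 > SKU-137 80.
SKU-152 takes 85 more to reach its cap of 95 — 30 left.
Give SKU-112 10 more to hit its cap of 15 — 20 left.
Only 20 left; SKU-133 takes them to reach 35.

35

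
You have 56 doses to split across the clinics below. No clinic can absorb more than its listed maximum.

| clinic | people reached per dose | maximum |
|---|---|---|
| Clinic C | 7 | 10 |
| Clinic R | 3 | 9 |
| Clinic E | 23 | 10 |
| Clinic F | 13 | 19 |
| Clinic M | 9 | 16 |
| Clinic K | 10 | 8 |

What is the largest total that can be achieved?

722

Rank by people reached per dose: Clinic E 23 > Clinic F 13 > Clinic K 10 > Clinic M 9 > Clinic C 7 > Clinic R 3.
Clinic E: +10 to 10 (cap) → 46 left.
Give Clinic F 19 to hit its cap of 19 → 27 left.
Clinic K takes 8 to reach its cap of 8 → 19 left.
Clinic M takes 16 to reach its cap of 16 → 3 left.
Clinic C: +3 (room for 10) → 3. Pool exhausted.
Total = 7×3 + 23×10 + 13×19 + 9×16 + 10×8 = 722.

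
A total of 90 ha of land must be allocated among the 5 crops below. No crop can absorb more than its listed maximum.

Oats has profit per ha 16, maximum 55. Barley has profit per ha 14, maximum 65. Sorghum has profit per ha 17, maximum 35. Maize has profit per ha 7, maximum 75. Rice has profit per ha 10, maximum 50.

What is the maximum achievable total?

Order the crops by profit per ha: Sorghum 17 > Oats 16 > Barley 14 > Rice 10 > Maize 7.
Sorghum: +35 to 35 (cap) ; 55 left.
Oats takes 55 to reach its cap of 55 ; 0 left.
Total = 16×55 + 17×35 = 1475.

1475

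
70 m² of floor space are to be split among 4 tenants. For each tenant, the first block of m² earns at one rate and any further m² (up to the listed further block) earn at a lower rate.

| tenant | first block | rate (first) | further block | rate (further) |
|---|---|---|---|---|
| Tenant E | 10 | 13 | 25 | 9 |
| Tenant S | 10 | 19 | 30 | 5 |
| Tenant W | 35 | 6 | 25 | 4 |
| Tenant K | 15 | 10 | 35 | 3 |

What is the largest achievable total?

755

Rank every tier by rate: Tenant S/T1 19 > Tenant E/T1 13 > Tenant K/T1 10 > Tenant E/T2 9 > Tenant W/T1 6 > Tenant S/T2 5 > Tenant W/T2 4 > Tenant K/T2 3.
Fill Tenant S T1 block (10 at 19) → 60 left.
Fill Tenant E T1 block (10 at 13) → 50 left.
Tenant K T1 at 10: fill all 15 → 35 left.
Tenant E/T2 (9): +25 → 10 left.
Tenant W T1 at 6: only 10 left, fill 10.
Total = 19×10 + 13×10 + 10×15 + 9×25 + 6×10 = 755.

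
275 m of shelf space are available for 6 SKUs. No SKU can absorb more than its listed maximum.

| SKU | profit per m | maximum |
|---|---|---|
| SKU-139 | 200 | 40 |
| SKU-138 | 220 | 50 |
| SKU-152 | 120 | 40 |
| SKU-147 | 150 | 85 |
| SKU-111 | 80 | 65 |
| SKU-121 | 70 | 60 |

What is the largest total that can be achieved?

Rank by profit per m: SKU-138 220 > SKU-139 200 > SKU-147 150 > SKU-152 120 > SKU-111 80 > SKU-121 70.
SKU-138: +50 to 50 (cap) → 225 left.
SKU-139: +40 to 40 (cap) → 185 left.
SKU-147 takes 85 to reach its cap of 85 → 100 left.
SKU-152: +40 to 40 (cap) → 60 left.
SKU-111: +60 (room for 65) → 60. Pool exhausted.
Total = 200×40 + 220×50 + 120×40 + 150×85 + 80×60 = 41350.

41350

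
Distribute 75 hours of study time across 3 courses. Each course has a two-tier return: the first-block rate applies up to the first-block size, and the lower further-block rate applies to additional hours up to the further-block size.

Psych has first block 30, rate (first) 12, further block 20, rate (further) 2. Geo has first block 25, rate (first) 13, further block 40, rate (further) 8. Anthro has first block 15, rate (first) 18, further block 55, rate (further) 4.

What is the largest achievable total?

995

Order all 6 blocks by rate: Anthro/tier1 18 > Geo/tier1 13 > Psych/tier1 12 > Geo/tier2 8 > Anthro/tier2 4 > Psych/tier2 2.
Anthro tier1 at 18: fill all 15 — 60 left.
Geo/tier1 (13): +25 — 35 left.
Psych tier1 at 12: fill all 30 — 5 left.
Geo tier2 at 8: only 5 left, fill 5.
Total = 18×15 + 13×25 + 12×30 + 8×5 = 995.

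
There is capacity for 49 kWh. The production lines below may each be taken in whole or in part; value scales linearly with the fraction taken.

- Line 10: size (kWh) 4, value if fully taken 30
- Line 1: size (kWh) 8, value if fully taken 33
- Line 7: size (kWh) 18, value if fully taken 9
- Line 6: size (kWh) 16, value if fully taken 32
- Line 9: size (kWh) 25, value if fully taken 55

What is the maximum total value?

Best value per unit of size first: Line 10 30/4≈7.5, Line 1 33/8≈4.12, Line 9 55/25≈2.2, Line 6 32/16≈2, Line 7 9/18≈0.5.
Take all of Line 10 (4 kWh, value 30) — 45 kWh left.
Line 1: take in full, 8 kWh for value 33 — 37 left.
Take all of Line 9 (25 kWh, value 55) — 12 kWh left.
Only 12 kWh remain; take 12/16 of Line 6 for value 32×12/16 = 24.
Total value = 142.

142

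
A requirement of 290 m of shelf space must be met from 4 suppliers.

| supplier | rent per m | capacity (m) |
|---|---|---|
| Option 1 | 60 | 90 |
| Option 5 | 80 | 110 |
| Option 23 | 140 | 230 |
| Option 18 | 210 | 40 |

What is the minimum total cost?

Cheapest first:
Option 1 (60): use full 90 → 200 m to go.
Option 5 at 80: take all 110 m → 90 still needed.
Option 23 (140): take the remaining 90 → done.
Option 18: unused.
Cost = 90×60 + 110×80 + 90×140 = 26800.

26800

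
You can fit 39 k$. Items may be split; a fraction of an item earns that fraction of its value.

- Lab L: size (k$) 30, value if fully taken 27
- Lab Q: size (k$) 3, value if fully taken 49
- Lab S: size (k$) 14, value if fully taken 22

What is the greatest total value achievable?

Rank by value-to-size ratio: Lab Q 49/3≈16.3, Lab S 22/14≈1.57, Lab L 27/30≈0.9.
Lab Q: take in full, 3 k$ for value 49 — 36 left.
All 14 k$ of Lab S fit (value 22) — 22 remain.
22 k$ left: a 22/30 share of Lab L gives 27×22/30 = 19.8.
Total value = 90.8.

90.8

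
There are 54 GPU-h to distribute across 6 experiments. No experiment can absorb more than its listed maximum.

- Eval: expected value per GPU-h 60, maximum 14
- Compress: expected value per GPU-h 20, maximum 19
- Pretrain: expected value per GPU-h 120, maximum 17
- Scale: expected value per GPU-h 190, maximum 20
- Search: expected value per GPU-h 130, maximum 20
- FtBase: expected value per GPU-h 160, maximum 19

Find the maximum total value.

Highest expected value per GPU-h first: Scale 190 > FtBase 160 > Search 130 > Pretrain 120 > Eval 60 > Compress 20.
Give Scale 20 to hit its cap of 20 ; 34 left.
FtBase takes 19 to reach its cap of 19 ; 15 left.
Only 15 left; Search takes them to reach 15.
Total = 190×20 + 130×15 + 160×19 = 8790.

8790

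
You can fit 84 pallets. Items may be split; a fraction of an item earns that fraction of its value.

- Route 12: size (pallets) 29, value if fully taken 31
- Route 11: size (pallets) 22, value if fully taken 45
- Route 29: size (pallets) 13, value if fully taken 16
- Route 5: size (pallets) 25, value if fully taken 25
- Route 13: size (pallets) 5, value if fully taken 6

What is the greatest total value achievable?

113

Rank by value-to-size ratio: Route 11 45/22≈2.05, Route 29 16/13≈1.23, Route 13 6/5≈1.2, Route 12 31/29≈1.07, Route 5 25/25≈1.
Route 11: take in full, 22 pallets for value 45 → 62 left.
Take all of Route 29 (13 pallets, value 16) → 49 pallets left.
All 5 pallets of Route 13 fit (value 6) → 44 remain.
Route 12: take in full, 29 pallets for value 31 → 15 left.
15 pallets left: a 15/25 share of Route 5 gives 25×15/25 = 15.
Total value = 113.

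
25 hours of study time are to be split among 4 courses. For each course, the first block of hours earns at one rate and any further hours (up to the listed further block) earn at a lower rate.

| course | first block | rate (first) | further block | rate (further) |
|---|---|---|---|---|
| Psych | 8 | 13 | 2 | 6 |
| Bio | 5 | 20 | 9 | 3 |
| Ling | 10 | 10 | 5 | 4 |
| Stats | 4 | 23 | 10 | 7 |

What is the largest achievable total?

376

Rank every tier by rate: Stats/tier1 23 > Bio/tier1 20 > Psych/tier1 13 > Ling/tier1 10 > Stats/tier2 7 > Psych/tier2 6 > Ling/tier2 4 > Bio/tier2 3.
Stats/tier1 (23): +4 ; 21 left.
Bio/tier1 (20): +5 ; 16 left.
Psych tier1 at 13: fill all 8 ; 8 left.
Ling tier1 at 10: only 8 left, fill 8.
Total = 23×4 + 20×5 + 13×8 + 10×8 = 376.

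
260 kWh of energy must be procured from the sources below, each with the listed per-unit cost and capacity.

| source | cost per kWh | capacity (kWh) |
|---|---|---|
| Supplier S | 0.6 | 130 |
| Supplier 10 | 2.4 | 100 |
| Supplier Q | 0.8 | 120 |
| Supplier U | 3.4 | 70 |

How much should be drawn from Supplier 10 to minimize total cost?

Fill from the cheapest source first.
Supplier S (0.6): use full 130 — 130 kWh to go.
Take 120 from Supplier Q at 0.8 — need 10 more.
Take 10 from Supplier 10 at 2.4 to finish.
Supplier U: unused.

10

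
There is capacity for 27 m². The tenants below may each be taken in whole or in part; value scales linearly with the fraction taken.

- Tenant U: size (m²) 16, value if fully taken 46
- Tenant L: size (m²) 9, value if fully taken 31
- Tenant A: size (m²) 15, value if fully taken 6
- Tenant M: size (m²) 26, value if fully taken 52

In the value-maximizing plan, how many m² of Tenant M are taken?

2

Best value per unit of size first: Tenant L 31/9≈3.44, Tenant U 46/16≈2.88, Tenant M 52/26≈2, Tenant A 6/15≈0.4.
Take all of Tenant L (9 m², value 31) — 18 m² left.
Take all of Tenant U (16 m², value 46) — 2 m² left.
2 m² left: a 2/26 share of Tenant M gives 52×2/26 = 4.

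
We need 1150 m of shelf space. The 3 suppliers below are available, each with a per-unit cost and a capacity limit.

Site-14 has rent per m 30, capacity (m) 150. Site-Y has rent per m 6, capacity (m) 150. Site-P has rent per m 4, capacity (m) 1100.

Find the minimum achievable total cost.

4700

Cheapest first:
Site-P at 4: take all 1100 m ; 50 still needed.
Site-Y at 6: take 50 of its 150 ; requirement met.
Site-14: unused.
Cost = 1100×4 + 50×6 = 4700.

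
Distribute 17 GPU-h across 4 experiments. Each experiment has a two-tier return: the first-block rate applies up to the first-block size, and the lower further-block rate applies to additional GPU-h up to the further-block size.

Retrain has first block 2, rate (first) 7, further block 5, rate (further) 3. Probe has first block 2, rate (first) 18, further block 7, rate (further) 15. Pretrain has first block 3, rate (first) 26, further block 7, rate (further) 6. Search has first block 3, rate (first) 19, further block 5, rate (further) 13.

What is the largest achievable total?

302

Rank every tier by rate: Pretrain/tier1 26 > Search/tier1 19 > Probe/tier1 18 > Probe/tier2 15 > Search/tier2 13 > Retrain/tier1 7 > Pretrain/tier2 6 > Retrain/tier2 3.
Fill Pretrain tier1 block (3 at 26) → 14 left.
Fill Search tier1 block (3 at 19) → 11 left.
Fill Probe tier1 block (2 at 18) → 9 left.
Probe tier2 at 15: fill all 7 → 2 left.
Search/tier2: +2 of 5 at 13; pool empty.
Total = 26×3 + 19×3 + 18×2 + 15×7 + 13×2 = 302.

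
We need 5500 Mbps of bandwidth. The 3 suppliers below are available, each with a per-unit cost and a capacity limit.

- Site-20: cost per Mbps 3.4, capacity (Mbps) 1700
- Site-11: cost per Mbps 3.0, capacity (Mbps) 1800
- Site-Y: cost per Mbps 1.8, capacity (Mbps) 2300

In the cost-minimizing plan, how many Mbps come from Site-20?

Use suppliers in increasing cost order.
Site-Y (1.8): use full 2300 — 3200 Mbps to go.
Site-11 at 3.0: take all 1800 Mbps — 1400 still needed.
Take 1400 from Site-20 at 3.4 to finish.

1400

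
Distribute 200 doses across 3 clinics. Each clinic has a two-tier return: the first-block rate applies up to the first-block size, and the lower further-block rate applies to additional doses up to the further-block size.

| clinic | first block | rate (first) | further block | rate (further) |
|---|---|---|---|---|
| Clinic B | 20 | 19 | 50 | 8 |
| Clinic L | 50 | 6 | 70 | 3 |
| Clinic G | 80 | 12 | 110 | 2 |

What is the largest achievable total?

Order all 6 blocks by rate: Clinic B/T1 19 > Clinic G/T1 12 > Clinic B/T2 8 > Clinic L/T1 6 > Clinic L/T2 3 > Clinic G/T2 2.
Clinic B T1 at 19: fill all 20 — 180 left.
Fill Clinic G T1 block (80 at 12) — 100 left.
Fill Clinic B T2 block (50 at 8) — 50 left.
Clinic L/T1 (6): +50 — 0 left.
Total = 19×20 + 12×80 + 8×50 + 6×50 = 2040.

2040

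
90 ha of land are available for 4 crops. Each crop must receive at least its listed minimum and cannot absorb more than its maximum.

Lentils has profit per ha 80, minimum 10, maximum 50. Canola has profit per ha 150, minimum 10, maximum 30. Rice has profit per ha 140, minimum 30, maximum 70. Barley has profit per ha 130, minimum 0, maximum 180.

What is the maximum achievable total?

Meeting every minimum uses 10+10+30+0 = 50 ha, leaving 40.
Order the crops by profit per ha: Canola 150 > Rice 140 > Barley 130 > Lentils 80.
Canola: +20 to 30 (cap) → 20 left.
Rice has room for 40 more but only 20 remain, so it gets 50.
Total = 80×10 + 150×30 + 140×50 = 12300.

12300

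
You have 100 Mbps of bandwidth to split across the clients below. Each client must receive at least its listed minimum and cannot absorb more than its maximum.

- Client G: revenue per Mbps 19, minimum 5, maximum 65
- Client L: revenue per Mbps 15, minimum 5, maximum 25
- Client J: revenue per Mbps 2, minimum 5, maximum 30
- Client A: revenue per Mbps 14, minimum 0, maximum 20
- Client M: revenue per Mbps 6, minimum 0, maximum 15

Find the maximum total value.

Meeting every minimum uses 5+5+5+0+0 = 15 Mbps, leaving 85.
Order the clients by revenue per Mbps: Client G 19 > Client L 15 > Client A 14 > Client M 6 > Client J 2.
Client G takes 60 more to reach its cap of 65 ; 25 left.
Client L: +20 to 25 (cap) ; 5 left.
Only 5 left; Client A takes them to reach 5.
Total = 19×65 + 15×25 + 2×5 + 14×5 = 1690.

1690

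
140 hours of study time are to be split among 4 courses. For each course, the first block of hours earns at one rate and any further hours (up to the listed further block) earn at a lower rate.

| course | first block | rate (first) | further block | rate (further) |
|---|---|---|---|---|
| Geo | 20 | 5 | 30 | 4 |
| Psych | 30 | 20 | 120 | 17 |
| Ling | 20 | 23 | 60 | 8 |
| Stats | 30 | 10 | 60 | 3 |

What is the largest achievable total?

Rank every tier by rate: Ling/tier1 23 > Psych/tier1 20 > Psych/tier2 17 > Stats/tier1 10 > Ling/tier2 8 > Geo/tier1 5 > Geo/tier2 4 > Stats/tier2 3.
Ling tier1 at 23: fill all 20 ; 120 left.
Fill Psych tier1 block (30 at 20) ; 90 left.
Psych tier2 at 17: only 90 left, fill 90.
Total = 23×20 + 20×30 + 17×90 = 2590.

2590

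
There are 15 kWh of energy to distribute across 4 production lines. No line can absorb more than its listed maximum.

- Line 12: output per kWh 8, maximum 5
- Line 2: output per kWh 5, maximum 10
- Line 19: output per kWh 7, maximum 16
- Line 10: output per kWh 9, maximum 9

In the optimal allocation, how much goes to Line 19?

Order the production lines by output per kWh: Line 10 9 > Line 12 8 > Line 19 7 > Line 2 5.
Give Line 10 9 to hit its cap of 9 — 6 left.
Give Line 12 5 to hit its cap of 5 — 1 left.
Only 1 left; Line 19 takes them to reach 1.

1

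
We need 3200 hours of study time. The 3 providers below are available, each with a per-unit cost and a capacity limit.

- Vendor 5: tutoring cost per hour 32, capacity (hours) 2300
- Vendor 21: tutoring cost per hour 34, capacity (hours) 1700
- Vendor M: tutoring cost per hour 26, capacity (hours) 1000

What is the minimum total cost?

96400

Fill from the cheapest provider first.
Vendor M at 26: take all 1000 hours → 2200 still needed.
Vendor 5 at 32: take 2200 of its 2300 → requirement met.
Vendor 21: unused.
Cost = 1000×26 + 2200×32 = 96400.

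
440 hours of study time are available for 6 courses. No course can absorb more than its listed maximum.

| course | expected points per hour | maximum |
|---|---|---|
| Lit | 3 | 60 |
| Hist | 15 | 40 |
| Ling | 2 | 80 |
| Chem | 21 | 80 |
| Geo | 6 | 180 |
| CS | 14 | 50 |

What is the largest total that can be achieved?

Rank by expected points per hour: Chem 21 > Hist 15 > CS 14 > Geo 6 > Lit 3 > Ling 2.
Chem takes 80 to reach its cap of 80 → 360 left.
Hist: +40 to 40 (cap) → 320 left.
CS takes 50 to reach its cap of 50 → 270 left.
Give Geo 180 to hit its cap of 180 → 90 left.
Lit: +60 to 60 (cap) → 30 left.
Ling has room for 80 but only 30 remain, so it gets 30.
Total = 3×60 + 15×40 + 2×30 + 21×80 + 6×180 + 14×50 = 4300.

4300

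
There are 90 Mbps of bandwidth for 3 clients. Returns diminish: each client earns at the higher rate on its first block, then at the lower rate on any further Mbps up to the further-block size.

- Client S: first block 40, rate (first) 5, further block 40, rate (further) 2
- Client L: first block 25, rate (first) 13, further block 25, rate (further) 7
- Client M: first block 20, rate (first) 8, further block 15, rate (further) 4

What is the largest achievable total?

Rank every tier by rate: Client L/T1 13 > Client M/T1 8 > Client L/T2 7 > Client S/T1 5 > Client M/T2 4 > Client S/T2 2.
Client L/T1 (13): +25 — 65 left.
Fill Client M T1 block (20 at 8) — 45 left.
Fill Client L T2 block (25 at 7) — 20 left.
Client S T1 at 5: only 20 left, fill 20.
Total = 13×25 + 8×20 + 7×25 + 5×20 = 760.

760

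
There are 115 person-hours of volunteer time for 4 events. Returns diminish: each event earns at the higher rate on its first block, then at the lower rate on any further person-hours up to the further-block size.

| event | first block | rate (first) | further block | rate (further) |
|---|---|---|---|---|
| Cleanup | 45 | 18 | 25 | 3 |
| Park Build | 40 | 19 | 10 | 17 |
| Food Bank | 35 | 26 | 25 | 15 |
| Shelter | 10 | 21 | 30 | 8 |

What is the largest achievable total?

2420

Rank every tier by rate: Food Bank/T1 26 > Shelter/T1 21 > Park Build/T1 19 > Cleanup/T1 18 > Park Build/T2 17 > Food Bank/T2 15 > Shelter/T2 8 > Cleanup/T2 3.
Fill Food Bank T1 block (35 at 26) → 80 left.
Shelter T1 at 21: fill all 10 → 70 left.
Park Build/T1 (19): +40 → 30 left.
30 remain; put them into Cleanup T1 at 18.
Total = 26×35 + 21×10 + 19×40 + 18×30 = 2420.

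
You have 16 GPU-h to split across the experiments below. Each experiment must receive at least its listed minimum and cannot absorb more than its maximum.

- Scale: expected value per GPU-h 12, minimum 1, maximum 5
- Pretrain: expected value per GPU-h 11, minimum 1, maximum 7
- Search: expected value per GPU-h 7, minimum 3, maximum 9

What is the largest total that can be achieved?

Meeting every minimum uses 1+1+3 = 5 GPU-h, leaving 11.
Rank by expected value per GPU-h: Scale 12 > Pretrain 11 > Search 7.
Scale: +4 to 5 (cap) ; 7 left.
Pretrain takes 6 more to reach its cap of 7 ; 1 left.
Search has room for 6 more but only 1 remain, so it gets 4.
Total = 12×5 + 11×7 + 7×4 = 165.

165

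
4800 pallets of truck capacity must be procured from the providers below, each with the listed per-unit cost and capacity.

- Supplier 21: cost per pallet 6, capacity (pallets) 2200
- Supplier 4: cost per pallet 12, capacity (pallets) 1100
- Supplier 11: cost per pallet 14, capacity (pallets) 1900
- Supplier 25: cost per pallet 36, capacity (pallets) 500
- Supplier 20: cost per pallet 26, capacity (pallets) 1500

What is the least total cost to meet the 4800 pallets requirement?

47400

Cheapest first:
Take 2200 from Supplier 21 at 6 ; need 2600 more.
Supplier 4 at 12: take all 1100 pallets ; 1500 still needed.
Take 1500 from Supplier 11 at 14 to finish.
Supplier 20, Supplier 25: unused.
Cost = 2200×6 + 1100×12 + 1500×14 = 47400.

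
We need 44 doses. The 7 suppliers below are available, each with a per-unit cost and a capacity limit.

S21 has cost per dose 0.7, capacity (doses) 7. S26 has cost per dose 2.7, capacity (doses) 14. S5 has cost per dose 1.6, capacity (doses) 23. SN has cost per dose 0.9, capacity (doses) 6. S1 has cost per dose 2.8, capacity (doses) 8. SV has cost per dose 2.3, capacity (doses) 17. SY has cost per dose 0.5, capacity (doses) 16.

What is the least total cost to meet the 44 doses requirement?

42.3

Use suppliers in increasing cost order.
Take 16 from SY at 0.5 — need 28 more.
Take 7 from S21 at 0.7 — need 21 more.
Take 6 from SN at 0.9 — need 15 more.
S5 at 1.6: take 15 of its 23 — requirement met.
SV, S26, S1: unused.
Cost = 16×0.5 + 7×0.7 + 6×0.9 + 15×1.6 = 42.3.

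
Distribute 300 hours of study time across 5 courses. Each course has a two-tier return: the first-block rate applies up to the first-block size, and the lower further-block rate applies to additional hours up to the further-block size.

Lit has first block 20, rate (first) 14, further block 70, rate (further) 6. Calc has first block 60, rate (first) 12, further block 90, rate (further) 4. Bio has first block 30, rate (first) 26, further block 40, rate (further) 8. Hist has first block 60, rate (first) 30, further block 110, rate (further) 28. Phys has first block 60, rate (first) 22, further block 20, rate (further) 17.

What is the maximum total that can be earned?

7600

Rank every tier by rate: Hist/first 30 > Hist/second 28 > Bio/first 26 > Phys/first 22 > Phys/second 17 > Lit/first 14 > Calc/first 12 > Bio/second 8 > Lit/second 6 > Calc/second 4.
Hist/first (30): +60 → 240 left.
Fill Hist second block (110 at 28) → 130 left.
Fill Bio first block (30 at 26) → 100 left.
Phys/first (22): +60 → 40 left.
Phys/second (17): +20 → 20 left.
Lit/first (14): +20 → 0 left.
Total = 30×60 + 28×110 + 26×30 + 22×60 + 17×20 + 14×20 = 7600.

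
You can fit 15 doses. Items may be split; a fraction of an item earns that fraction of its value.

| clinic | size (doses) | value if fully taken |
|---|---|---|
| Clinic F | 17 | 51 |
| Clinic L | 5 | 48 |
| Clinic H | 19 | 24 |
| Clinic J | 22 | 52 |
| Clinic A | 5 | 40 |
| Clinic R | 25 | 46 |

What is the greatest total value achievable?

103

Best value per unit of size first: Clinic L 48/5≈9.6, Clinic A 40/5≈8, Clinic F 51/17≈3, Clinic J 52/22≈2.36, Clinic R 46/25≈1.84, Clinic H 24/19≈1.26.
All 5 doses of Clinic L fit (value 48) — 10 remain.
Take all of Clinic A (5 doses, value 40) — 5 doses left.
Only 5 doses remain; take 5/17 of Clinic F for value 51×5/17 = 15.
Total value = 103.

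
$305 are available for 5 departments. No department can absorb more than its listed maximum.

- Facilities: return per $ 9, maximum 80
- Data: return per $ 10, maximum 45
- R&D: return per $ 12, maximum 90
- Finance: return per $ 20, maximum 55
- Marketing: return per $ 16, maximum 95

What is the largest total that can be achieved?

Highest return per $ first: Finance 20 > Marketing 16 > R&D 12 > Data 10 > Facilities 9.
Finance takes 55 to reach its cap of 55 ; 250 left.
Marketing: +95 to 95 (cap) ; 155 left.
Give R&D 90 to hit its cap of 90 ; 65 left.
Data: +45 to 45 (cap) ; 20 left.
Facilities has room for 80 but only 20 remain, so it gets 20.
Total = 9×20 + 10×45 + 12×90 + 20×55 + 16×95 = 4330.

4330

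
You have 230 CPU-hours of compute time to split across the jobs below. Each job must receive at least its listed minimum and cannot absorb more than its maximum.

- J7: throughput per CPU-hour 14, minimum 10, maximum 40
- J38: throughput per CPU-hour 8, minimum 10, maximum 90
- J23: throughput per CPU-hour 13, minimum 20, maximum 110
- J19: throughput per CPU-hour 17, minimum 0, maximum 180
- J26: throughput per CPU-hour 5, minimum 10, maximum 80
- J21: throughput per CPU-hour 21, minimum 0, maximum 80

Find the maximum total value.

Meeting every minimum uses 10+10+20+0+10+0 = 50 CPU-hours, leaving 180.
Highest throughput per CPU-hour first: J21 21 > J19 17 > J7 14 > J23 13 > J38 8 > J26 5.
Give J21 80 more to hit its cap of 80 — 100 left.
Only 100 left; J19 takes them to reach 100.
Total = 14×10 + 8×10 + 13×20 + 17×100 + 5×10 + 21×80 = 3910.

3910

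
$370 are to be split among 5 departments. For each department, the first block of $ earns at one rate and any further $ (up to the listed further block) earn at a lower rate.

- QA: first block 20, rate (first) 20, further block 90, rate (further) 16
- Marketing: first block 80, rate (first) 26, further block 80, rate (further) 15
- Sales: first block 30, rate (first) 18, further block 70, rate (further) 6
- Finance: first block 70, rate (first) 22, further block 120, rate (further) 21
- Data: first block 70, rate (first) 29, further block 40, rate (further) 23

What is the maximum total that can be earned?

Order all 10 blocks by rate: Data/tier1 29 > Marketing/tier1 26 > Data/tier2 23 > Finance/tier1 22 > Finance/tier2 21 > QA/tier1 20 > Sales/tier1 18 > QA/tier2 16 > Marketing/tier2 15 > Sales/tier2 6.
Data tier1 at 29: fill all 70 → 300 left.
Marketing/tier1 (26): +80 → 220 left.
Data/tier2 (23): +40 → 180 left.
Fill Finance tier1 block (70 at 22) → 110 left.
Finance tier2 at 21: only 110 left, fill 110.
Total = 29×70 + 26×80 + 23×40 + 22×70 + 21×110 = 8880.

8880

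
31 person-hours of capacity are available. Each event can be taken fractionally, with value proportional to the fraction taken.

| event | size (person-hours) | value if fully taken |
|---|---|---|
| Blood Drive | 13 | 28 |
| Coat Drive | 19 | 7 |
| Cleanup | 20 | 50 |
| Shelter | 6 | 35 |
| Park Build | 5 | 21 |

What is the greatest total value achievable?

106

Best value per unit of size first: Shelter 35/6≈5.83, Park Build 21/5≈4.2, Cleanup 50/20≈2.5, Blood Drive 28/13≈2.15, Coat Drive 7/19≈0.368.
Take all of Shelter (6 person-hours, value 35) → 25 person-hours left.
Park Build: take in full, 5 person-hours for value 21 → 20 left.
All 20 person-hours of Cleanup fit (value 50) → 0 remain.
Total value = 106.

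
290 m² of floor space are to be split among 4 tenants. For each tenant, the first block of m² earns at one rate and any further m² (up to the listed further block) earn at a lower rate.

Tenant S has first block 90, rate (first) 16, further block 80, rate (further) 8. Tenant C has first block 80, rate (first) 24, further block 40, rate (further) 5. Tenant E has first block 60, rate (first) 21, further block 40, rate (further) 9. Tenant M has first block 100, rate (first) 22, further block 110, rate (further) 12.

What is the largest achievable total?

Rank every tier by rate: Tenant C/tier1 24 > Tenant M/tier1 22 > Tenant E/tier1 21 > Tenant S/tier1 16 > Tenant M/tier2 12 > Tenant E/tier2 9 > Tenant S/tier2 8 > Tenant C/tier2 5.
Fill Tenant C tier1 block (80 at 24) — 210 left.
Fill Tenant M tier1 block (100 at 22) — 110 left.
Fill Tenant E tier1 block (60 at 21) — 50 left.
Tenant S tier1 at 16: only 50 left, fill 50.
Total = 24×80 + 22×100 + 21×60 + 16×50 = 6180.

6180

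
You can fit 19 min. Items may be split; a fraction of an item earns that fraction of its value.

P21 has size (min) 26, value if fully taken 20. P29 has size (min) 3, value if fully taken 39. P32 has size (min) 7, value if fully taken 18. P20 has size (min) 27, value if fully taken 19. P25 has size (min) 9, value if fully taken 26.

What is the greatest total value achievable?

Rank by value-to-size ratio: P29 39/3≈13, P25 26/9≈2.89, P32 18/7≈2.57, P21 20/26≈0.769, P20 19/27≈0.704.
Take all of P29 (3 min, value 39) → 16 min left.
Take all of P25 (9 min, value 26) → 7 min left.
Take all of P32 (7 min, value 18) → 0 min left.
Total value = 83.

83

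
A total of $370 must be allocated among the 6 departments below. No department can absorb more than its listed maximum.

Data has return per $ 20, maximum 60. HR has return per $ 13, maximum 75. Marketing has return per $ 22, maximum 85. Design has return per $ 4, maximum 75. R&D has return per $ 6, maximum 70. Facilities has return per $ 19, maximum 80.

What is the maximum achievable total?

5985

Order the departments by return per $: Marketing 22 > Data 20 > Facilities 19 > HR 13 > R&D 6 > Design 4.
Marketing takes 85 to reach its cap of 85 — 285 left.
Data takes 60 to reach its cap of 60 — 225 left.
Facilities takes 80 to reach its cap of 80 — 145 left.
HR: +75 to 75 (cap) — 70 left.
R&D takes 70 to reach its cap of 70 — 0 left.
Total = 20×60 + 13×75 + 22×85 + 6×70 + 19×80 = 5985.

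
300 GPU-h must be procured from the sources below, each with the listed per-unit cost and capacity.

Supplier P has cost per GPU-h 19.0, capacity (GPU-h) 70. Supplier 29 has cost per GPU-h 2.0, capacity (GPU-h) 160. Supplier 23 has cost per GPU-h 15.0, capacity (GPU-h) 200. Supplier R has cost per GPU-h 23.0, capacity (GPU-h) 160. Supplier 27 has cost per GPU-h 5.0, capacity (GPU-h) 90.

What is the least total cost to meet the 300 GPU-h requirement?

1520

Cheapest first:
Supplier 29 at 2.0: take all 160 GPU-h — 140 still needed.
Take 90 from Supplier 27 at 5.0 — need 50 more.
Supplier 23 (15.0): take the remaining 50 — done.
Supplier P, Supplier R: unused.
Cost = 160×2.0 + 90×5.0 + 50×15.0 = 1520.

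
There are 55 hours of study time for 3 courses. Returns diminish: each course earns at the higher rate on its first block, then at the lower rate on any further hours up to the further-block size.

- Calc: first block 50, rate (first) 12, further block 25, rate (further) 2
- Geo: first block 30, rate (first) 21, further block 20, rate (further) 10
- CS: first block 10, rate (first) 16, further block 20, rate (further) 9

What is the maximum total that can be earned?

970

Treat each block as its own option and order by rate: Geo/tier1 21 > CS/tier1 16 > Calc/tier1 12 > Geo/tier2 10 > CS/tier2 9 > Calc/tier2 2.
Geo tier1 at 21: fill all 30 ; 25 left.
CS tier1 at 16: fill all 10 ; 15 left.
Calc/tier1: +15 of 50 at 12; pool empty.
Total = 21×30 + 16×10 + 12×15 = 970.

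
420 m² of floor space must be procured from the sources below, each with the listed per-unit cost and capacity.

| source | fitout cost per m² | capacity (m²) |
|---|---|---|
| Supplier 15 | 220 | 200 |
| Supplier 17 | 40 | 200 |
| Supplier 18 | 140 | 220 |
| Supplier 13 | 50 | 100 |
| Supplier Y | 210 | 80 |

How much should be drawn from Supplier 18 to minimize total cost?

120

Fill from the cheapest source first.
Take 200 from Supplier 17 at 40 ; need 220 more.
Supplier 13 (50): use full 100 ; 120 m² to go.
Take 120 from Supplier 18 at 140 to finish.
Supplier Y, Supplier 15: unused.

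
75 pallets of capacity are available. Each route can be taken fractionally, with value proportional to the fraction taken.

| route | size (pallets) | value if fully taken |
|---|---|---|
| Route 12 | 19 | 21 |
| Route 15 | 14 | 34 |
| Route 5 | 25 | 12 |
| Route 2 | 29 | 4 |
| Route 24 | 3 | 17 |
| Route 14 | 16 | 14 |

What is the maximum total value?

Best value per unit of size first: Route 24 17/3≈5.67, Route 15 34/14≈2.43, Route 12 21/19≈1.11, Route 14 14/16≈0.875, Route 5 12/25≈0.48, Route 2 4/29≈0.138.
Take all of Route 24 (3 pallets, value 17) — 72 pallets left.
Route 15: take in full, 14 pallets for value 34 — 58 left.
All 19 pallets of Route 12 fit (value 21) — 39 remain.
Take all of Route 14 (16 pallets, value 14) — 23 pallets left.
Fill the last 23 pallets with part of Route 5: 23/25 of it earns 11.04.
Total value = 97.04.

97.04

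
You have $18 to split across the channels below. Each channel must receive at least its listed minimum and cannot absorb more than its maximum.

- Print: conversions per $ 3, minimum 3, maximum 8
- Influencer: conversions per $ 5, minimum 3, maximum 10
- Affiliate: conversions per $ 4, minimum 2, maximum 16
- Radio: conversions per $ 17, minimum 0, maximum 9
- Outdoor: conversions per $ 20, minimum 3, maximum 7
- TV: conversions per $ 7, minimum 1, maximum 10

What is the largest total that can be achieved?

Meeting every minimum uses 3+3+2+0+3+1 = 12 $, leaving 6.
Highest conversions per $ first: Outdoor 20 > Radio 17 > TV 7 > Influencer 5 > Affiliate 4 > Print 3.
Give Outdoor 4 more to hit its cap of 7 — 2 left.
Radio has room for 9 more but only 2 remain, so it gets 2.
Total = 3×3 + 5×3 + 4×2 + 17×2 + 20×7 + 7×1 = 213.

213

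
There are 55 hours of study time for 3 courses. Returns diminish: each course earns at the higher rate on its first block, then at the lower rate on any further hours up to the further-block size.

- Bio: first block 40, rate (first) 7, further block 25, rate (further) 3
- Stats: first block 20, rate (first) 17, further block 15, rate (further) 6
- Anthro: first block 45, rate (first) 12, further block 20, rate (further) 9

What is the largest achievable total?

760

Order all 6 blocks by rate: Stats/first 17 > Anthro/first 12 > Anthro/second 9 > Bio/first 7 > Stats/second 6 > Bio/second 3.
Stats first at 17: fill all 20 — 35 left.
35 remain; put them into Anthro first at 12.
Total = 17×20 + 12×35 = 760.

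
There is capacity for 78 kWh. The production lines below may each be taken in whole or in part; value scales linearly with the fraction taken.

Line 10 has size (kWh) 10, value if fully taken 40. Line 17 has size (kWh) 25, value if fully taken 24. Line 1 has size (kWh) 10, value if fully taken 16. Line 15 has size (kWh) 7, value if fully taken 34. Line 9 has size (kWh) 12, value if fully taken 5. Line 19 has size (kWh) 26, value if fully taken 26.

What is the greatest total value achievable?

140

Best value per unit of size first: Line 15 34/7≈4.86, Line 10 40/10≈4, Line 1 16/10≈1.6, Line 19 26/26≈1, Line 17 24/25≈0.96, Line 9 5/12≈0.417.
Take all of Line 15 (7 kWh, value 34) — 71 kWh left.
Line 10: take in full, 10 kWh for value 40 — 61 left.
Line 1: take in full, 10 kWh for value 16 — 51 left.
Take all of Line 19 (26 kWh, value 26) — 25 kWh left.
Take all of Line 17 (25 kWh, value 24) — 0 kWh left.
Total value = 140.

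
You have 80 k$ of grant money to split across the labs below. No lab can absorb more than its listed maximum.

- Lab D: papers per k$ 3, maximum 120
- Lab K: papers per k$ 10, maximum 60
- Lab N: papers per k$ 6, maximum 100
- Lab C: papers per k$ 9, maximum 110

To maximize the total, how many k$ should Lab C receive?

20

Highest papers per k$ first: Lab K 10 > Lab C 9 > Lab N 6 > Lab D 3.
Lab K takes 60 to reach its cap of 60 → 20 left.
Only 20 left; Lab C takes them to reach 20.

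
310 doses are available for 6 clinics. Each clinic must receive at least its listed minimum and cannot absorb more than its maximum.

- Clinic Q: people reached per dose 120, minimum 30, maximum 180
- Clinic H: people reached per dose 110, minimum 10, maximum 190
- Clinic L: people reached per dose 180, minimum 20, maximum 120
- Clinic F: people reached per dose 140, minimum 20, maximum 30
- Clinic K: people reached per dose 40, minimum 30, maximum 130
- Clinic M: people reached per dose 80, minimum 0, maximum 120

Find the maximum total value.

42500

Meeting every minimum uses 30+10+20+20+30+0 = 110 doses, leaving 200.
Rank by people reached per dose: Clinic L 180 > Clinic F 140 > Clinic Q 120 > Clinic H 110 > Clinic M 80 > Clinic K 40.
Clinic L takes 100 more to reach its cap of 120 ; 100 left.
Give Clinic F 10 more to hit its cap of 30 ; 90 left.
Clinic Q: +90 (room for 150) → 120. Pool exhausted.
Total = 120×120 + 110×10 + 180×120 + 140×30 + 40×30 = 42500.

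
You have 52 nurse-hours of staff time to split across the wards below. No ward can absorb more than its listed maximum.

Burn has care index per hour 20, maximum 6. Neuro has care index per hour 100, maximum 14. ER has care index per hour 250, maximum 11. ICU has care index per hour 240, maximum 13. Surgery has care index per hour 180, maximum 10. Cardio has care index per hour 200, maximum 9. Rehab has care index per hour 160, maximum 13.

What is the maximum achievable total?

Highest care index per hour first: ER 250 > ICU 240 > Cardio 200 > Surgery 180 > Rehab 160 > Neuro 100 > Burn 20.
ER takes 11 to reach its cap of 11 → 41 left.
ICU: +13 to 13 (cap) → 28 left.
Cardio takes 9 to reach its cap of 9 → 19 left.
Give Surgery 10 to hit its cap of 10 → 9 left.
Rehab has room for 13 but only 9 remain, so it gets 9.
Total = 250×11 + 240×13 + 180×10 + 200×9 + 160×9 = 10910.

10910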